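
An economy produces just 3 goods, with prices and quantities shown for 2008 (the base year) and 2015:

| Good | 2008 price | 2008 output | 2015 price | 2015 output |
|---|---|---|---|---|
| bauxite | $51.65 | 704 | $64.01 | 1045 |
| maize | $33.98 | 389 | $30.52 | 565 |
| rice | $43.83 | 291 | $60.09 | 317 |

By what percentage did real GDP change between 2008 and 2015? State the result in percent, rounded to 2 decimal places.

39.68%

Real GDP 2008 = Nominal GDP 2008 = 51.65·704 + 33.98·389 + 43.83·291 = 62334.35.
Real GDP 2015 (at 2008 prices) = 51.65·1045 + 33.98·565 + 43.83·317 = 87067.06.
Real growth = 87067.06/62334.35 − 1 = 0.3968.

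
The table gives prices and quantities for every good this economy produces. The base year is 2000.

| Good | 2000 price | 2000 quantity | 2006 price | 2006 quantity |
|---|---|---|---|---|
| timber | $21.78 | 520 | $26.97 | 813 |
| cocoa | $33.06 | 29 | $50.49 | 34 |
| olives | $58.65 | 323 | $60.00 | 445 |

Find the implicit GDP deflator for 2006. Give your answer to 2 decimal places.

112.05

Nominal GDP 2006 = 26.97·813 + 50.49·34 + 60.00·445 = 50343.27.
Real GDP 2006 (at 2000 prices) = 21.78·813 + 33.06·34 + 58.65·445 = 44930.43.
Deflator = Nominal/Real × 100 = 50343.27/44930.43 × 100 = 112.047.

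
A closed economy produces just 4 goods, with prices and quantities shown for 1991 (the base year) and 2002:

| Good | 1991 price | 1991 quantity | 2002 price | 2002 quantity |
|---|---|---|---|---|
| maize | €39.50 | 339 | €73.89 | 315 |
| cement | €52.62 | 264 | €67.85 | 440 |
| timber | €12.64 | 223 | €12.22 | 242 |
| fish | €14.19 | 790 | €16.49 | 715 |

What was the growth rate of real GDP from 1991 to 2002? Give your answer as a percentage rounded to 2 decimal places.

18.13%

Real GDP 1991 = Nominal GDP 1991 = 39.50·339 + 52.62·264 + 12.64·223 + 14.19·790 = 41311.00.
Real GDP 2002 (at 1991 prices) = 39.50·315 + 52.62·440 + 12.64·242 + 14.19·715 = 48800.03.
Real growth = 48800.03/41311.00 − 1 = 0.1813.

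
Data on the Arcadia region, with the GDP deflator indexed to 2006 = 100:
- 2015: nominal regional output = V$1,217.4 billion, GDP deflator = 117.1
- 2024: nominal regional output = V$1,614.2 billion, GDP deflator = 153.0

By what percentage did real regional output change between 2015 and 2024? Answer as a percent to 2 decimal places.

Real regional output 2015 = 1217.4 / 1.171 = 1039.62.
Real regional output 2024 = 1614.2 / 1.530 = 1055.03.
Real growth = 1055.03 / 1039.62 − 1 = 0.0148.

1.48%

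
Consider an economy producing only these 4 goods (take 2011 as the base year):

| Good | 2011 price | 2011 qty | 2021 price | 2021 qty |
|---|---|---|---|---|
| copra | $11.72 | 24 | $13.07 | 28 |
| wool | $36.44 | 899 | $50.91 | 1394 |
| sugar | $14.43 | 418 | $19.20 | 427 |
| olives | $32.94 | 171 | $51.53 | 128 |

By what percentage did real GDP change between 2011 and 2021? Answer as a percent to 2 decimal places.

37.58%

Real GDP 2011 = Nominal GDP 2011 = 11.72·24 + 36.44·899 + 14.43·418 + 32.94·171 = 44705.32.
Real GDP 2021 (at 2011 prices) = 11.72·28 + 36.44·1394 + 14.43·427 + 32.94·128 = 61503.45.
Real growth = 61503.45/44705.32 − 1 = 0.3758.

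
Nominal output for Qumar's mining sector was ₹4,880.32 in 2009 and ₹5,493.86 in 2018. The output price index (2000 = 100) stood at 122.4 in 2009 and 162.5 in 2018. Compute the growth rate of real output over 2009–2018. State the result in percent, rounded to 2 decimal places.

Deflate each year: 2009 → 4880.32/1.224 = 3987.19; 2018 → 5493.86/1.625 = 3380.84.
So real output changed by 3380.84/3987.19 − 1 = -0.1521, i.e. -15.21%.

-15.21%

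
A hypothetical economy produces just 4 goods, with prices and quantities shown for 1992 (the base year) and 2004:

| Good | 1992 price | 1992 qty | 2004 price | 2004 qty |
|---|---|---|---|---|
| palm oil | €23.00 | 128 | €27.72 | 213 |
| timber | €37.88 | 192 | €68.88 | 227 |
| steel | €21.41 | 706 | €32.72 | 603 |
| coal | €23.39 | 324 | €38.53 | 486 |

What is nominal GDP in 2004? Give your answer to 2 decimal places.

Nominal GDP 2004 = Σ (p_2004 × q_2004) = 27.72·213 + 68.88·227 + 32.72·603 + 38.53·486 = 59995.86.

€59995.86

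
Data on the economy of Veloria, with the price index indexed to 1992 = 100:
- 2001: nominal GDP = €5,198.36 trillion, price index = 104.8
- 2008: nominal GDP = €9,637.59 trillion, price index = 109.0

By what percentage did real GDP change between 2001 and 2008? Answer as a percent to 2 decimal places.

78.25%

Deflate each year: 2001 → 5198.36/1.048 = 4960.27; 2008 → 9637.59/1.090 = 8841.83.
So real GDP changed by 8841.83/4960.27 − 1 = 0.7825, i.e. 78.25%.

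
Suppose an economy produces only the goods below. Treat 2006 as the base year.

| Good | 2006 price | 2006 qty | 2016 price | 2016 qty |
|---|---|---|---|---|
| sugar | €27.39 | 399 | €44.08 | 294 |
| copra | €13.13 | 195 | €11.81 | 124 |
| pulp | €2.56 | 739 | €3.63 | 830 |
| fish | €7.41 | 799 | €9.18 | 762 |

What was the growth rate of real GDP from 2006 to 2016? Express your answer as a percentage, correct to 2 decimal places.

-18.07%

Real GDP 2006 = Nominal GDP 2006 = 27.39·399 + 13.13·195 + 2.56·739 + 7.41·799 = 21301.39.
Real GDP 2016 (at 2006 prices) = 27.39·294 + 13.13·124 + 2.56·830 + 7.41·762 = 17452.00.
Real growth = 17452.00/21301.39 − 1 = -0.1807.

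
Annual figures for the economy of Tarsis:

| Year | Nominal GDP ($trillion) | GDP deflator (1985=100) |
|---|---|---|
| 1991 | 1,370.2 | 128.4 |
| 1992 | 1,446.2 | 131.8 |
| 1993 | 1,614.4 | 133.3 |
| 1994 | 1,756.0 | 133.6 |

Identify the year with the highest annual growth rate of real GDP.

1993

1992: real = 1446.2/1.318 = 1097.27; growth vs 1991 (1067.13) = 2.82%.
1993: real = 1614.4/1.333 = 1211.10; growth vs 1992 (1097.27) = 10.37%.
1994: real = 1756.0/1.336 = 1314.37; growth vs 1993 (1211.10) = 8.53%.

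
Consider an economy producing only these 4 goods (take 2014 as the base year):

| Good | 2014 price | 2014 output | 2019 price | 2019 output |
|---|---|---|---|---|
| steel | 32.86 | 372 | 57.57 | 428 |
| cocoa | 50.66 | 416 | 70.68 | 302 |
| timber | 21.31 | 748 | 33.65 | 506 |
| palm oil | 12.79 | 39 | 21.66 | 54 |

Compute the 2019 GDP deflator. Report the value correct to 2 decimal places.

Nominal GDP 2019 = 57.57·428 + 70.68·302 + 33.65·506 + 21.66·54 = 64181.86.
Real GDP 2019 (at 2014 prices) = 32.86·428 + 50.66·302 + 21.31·506 + 12.79·54 = 40836.92.
Deflator = Nominal/Real × 100 = 64181.86/40836.92 × 100 = 157.166.

157.17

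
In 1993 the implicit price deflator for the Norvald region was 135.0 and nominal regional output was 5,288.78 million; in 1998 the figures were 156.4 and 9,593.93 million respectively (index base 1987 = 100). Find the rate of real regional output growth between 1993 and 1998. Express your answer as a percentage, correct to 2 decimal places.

Real regional output 1993 = 5288.78 / 1.350 = 3917.61.
Real regional output 1998 = 9593.93 / 1.564 = 6134.23.
Real growth = 6134.23 / 3917.61 − 1 = 0.5658.

56.58%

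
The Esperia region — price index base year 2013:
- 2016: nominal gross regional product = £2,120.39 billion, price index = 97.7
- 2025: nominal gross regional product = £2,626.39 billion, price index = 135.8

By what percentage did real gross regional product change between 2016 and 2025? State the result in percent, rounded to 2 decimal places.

-10.89%

Real gross regional product 2016 = 2120.39 / 0.977 = 2170.31.
Real gross regional product 2025 = 2626.39 / 1.358 = 1934.01.
Real growth = 1934.01 / 2170.31 − 1 = -0.1089.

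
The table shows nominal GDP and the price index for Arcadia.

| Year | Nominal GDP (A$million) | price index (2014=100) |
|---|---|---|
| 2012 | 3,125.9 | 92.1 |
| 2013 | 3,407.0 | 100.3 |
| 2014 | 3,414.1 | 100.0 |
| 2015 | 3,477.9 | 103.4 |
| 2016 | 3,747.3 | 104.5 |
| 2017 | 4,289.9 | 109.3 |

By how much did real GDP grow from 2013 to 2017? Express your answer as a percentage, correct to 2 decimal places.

15.55%

Real GDP 2013 = 3407.0/1.003 = 3396.81.
Real GDP 2017 = 4289.9/1.093 = 3924.89.
Change = 3924.89/3396.81 − 1 = 0.1555.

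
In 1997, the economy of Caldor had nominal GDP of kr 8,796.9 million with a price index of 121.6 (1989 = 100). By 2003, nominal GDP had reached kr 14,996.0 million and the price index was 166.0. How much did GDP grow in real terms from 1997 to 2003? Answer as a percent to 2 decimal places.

Real GDP 1997 = 8796.9 / 1.216 = 7234.29.
Real GDP 2003 = 14996.0 / 1.660 = 9033.73.
Real growth = 9033.73 / 7234.29 − 1 = 0.2487.

24.87%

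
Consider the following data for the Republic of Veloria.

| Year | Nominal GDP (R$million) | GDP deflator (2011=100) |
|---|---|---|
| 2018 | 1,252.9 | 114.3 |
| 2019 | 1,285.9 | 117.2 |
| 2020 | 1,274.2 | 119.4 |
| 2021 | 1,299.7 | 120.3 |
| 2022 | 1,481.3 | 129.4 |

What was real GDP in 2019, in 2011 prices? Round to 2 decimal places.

Real GDP 2019 = 1285.9 / 1.172 = 1097.18.

R$1,097.18 million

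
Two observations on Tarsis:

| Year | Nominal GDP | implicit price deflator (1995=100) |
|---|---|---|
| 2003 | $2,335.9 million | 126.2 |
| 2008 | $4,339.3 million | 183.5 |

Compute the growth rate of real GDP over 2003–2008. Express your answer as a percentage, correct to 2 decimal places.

27.76%

Real GDP 2003 = 2335.9 / 1.262 = 1850.95.
Real GDP 2008 = 4339.3 / 1.835 = 2364.74.
Real growth = 2364.74 / 1850.95 − 1 = 0.2776.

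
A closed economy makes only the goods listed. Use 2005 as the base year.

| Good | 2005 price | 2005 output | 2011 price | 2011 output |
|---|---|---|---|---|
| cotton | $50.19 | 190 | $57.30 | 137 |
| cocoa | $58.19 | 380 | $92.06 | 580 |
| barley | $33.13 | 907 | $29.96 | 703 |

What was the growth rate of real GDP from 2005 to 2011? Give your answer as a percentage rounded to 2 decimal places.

3.60%

Real GDP 2005 = Nominal GDP 2005 = 50.19·190 + 58.19·380 + 33.13·907 = 61697.21.
Real GDP 2011 (at 2005 prices) = 50.19·137 + 58.19·580 + 33.13·703 = 63916.62.
Real growth = 63916.62/61697.21 − 1 = 0.0360.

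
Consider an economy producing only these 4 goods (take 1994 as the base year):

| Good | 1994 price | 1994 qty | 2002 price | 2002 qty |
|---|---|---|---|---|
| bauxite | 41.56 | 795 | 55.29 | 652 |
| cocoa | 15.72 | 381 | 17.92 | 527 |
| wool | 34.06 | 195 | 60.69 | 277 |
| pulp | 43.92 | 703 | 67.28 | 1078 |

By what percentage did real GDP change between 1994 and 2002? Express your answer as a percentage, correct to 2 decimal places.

Real GDP 1994 = Nominal GDP 1994 = 41.56·795 + 15.72·381 + 34.06·195 + 43.92·703 = 76546.98.
Real GDP 2002 (at 1994 prices) = 41.56·652 + 15.72·527 + 34.06·277 + 43.92·1078 = 92161.94.
Real growth = 92161.94/76546.98 − 1 = 0.2040.

20.40%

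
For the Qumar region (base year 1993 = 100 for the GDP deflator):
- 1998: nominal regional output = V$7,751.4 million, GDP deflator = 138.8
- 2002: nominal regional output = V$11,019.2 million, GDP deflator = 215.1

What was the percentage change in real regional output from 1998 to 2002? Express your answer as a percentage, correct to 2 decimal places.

-8.27%

Real regional output 1998 = 7751.4 / 1.388 = 5584.58.
Real regional output 2002 = 11019.2 / 2.151 = 5122.83.
Real growth = 5122.83 / 5584.58 − 1 = -0.0827.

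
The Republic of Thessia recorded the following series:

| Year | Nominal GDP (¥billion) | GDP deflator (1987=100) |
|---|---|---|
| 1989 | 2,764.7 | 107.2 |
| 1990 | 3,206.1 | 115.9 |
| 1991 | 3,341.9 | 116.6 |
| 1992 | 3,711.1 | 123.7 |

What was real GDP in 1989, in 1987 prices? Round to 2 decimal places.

Real GDP 1989 = 2764.7 / 1.072 = 2579.01.

¥2,579.01 billion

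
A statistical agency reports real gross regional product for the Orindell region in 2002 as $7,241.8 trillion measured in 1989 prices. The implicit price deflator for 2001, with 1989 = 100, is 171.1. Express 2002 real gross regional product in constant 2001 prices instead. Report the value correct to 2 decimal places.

Real gross regional product in 2001 prices = Real gross regional product in 1989 prices × (P_2001/P_1989) = 7241.8 × 1.711 = 12390.72.

$12,390.72 trillion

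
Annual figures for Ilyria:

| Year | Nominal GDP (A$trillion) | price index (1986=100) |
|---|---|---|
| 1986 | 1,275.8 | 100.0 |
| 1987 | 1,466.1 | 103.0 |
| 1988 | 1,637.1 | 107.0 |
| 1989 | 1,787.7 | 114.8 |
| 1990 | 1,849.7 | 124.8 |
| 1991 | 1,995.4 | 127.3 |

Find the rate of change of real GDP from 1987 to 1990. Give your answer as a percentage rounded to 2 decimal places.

Real GDP 1987 = 1466.1/1.030 = 1423.40.
Real GDP 1990 = 1849.7/1.248 = 1482.13.
Change = 1482.13/1423.40 − 1 = 0.0413.

4.13%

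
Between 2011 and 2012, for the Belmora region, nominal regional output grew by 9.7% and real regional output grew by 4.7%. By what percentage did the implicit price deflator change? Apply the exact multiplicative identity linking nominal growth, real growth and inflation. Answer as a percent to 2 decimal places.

(1 + g_nom) = (1 + g_real)(1 + π), so π = 1.0970 / 1.0470 − 1 = 0.04776.

4.78%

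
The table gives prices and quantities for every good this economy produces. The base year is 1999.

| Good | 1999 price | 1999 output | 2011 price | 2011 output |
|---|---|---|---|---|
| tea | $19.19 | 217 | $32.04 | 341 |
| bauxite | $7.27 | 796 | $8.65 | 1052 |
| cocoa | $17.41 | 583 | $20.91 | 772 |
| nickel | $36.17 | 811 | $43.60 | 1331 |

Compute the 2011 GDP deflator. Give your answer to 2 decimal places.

124.32

Nominal GDP 2011 = 32.04·341 + 8.65·1052 + 20.91·772 + 43.60·1331 = 94199.56.
Real GDP 2011 (at 1999 prices) = 19.19·341 + 7.27·1052 + 17.41·772 + 36.17·1331 = 75774.62.
Deflator = Nominal/Real × 100 = 94199.56/75774.62 × 100 = 124.315.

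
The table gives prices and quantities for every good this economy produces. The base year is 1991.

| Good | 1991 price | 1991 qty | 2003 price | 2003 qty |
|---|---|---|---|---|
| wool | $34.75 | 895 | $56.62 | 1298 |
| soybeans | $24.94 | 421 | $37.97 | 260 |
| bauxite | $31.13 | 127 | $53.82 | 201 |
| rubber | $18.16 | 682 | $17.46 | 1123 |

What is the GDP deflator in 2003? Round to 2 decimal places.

145.44

Nominal GDP 2003 = 56.62·1298 + 37.97·260 + 53.82·201 + 17.46·1123 = 113790.36.
Real GDP 2003 (at 1991 prices) = 34.75·1298 + 24.94·260 + 31.13·201 + 18.16·1123 = 78240.71.
Deflator = Nominal/Real × 100 = 113790.36/78240.71 × 100 = 145.436.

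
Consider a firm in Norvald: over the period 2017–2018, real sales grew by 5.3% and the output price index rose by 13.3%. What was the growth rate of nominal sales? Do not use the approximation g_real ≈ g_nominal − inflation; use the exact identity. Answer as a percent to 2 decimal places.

(1 + g_nom) = (1 + g_real)(1 + π) = 1.0530 × 1.1330 = 1.19305.

19.30%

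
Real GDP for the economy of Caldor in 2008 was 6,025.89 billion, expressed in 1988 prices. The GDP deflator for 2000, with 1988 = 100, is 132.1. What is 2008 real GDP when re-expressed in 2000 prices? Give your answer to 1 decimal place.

Real GDP in 2000 prices = Real GDP in 1988 prices × (P_2000/P_1988) = 6025.89 × 1.321 = 7960.20.

7,960.2 billion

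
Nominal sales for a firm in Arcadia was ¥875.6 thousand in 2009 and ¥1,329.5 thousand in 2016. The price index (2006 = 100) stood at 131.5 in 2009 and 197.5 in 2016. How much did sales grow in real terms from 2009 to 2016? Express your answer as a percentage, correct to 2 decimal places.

1.10%

Real sales 2009 = 875.6 / 1.315 = 665.86.
Real sales 2016 = 1329.5 / 1.975 = 673.16.
Real growth = 673.16 / 665.86 − 1 = 0.0110.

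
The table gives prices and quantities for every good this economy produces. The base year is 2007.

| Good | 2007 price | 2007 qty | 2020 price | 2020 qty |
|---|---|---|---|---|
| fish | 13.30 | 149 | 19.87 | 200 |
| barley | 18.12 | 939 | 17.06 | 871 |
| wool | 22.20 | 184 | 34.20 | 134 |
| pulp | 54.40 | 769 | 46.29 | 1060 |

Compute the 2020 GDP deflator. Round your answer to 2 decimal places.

Nominal GDP 2020 = 19.87·200 + 17.06·871 + 34.20·134 + 46.29·1060 = 72483.46.
Real GDP 2020 (at 2007 prices) = 13.30·200 + 18.12·871 + 22.20·134 + 54.40·1060 = 79081.32.
Deflator = Nominal/Real × 100 = 72483.46/79081.32 × 100 = 91.657.

91.66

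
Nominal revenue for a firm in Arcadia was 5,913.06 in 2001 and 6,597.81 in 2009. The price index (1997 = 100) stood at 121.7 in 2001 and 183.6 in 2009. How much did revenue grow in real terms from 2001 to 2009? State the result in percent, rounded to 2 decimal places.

Deflate each year: 2001 → 5913.06/1.217 = 4858.72; 2009 → 6597.81/1.836 = 3593.58.
So real revenue changed by 3593.58/4858.72 − 1 = -0.2604, i.e. -26.04%.

-26.04%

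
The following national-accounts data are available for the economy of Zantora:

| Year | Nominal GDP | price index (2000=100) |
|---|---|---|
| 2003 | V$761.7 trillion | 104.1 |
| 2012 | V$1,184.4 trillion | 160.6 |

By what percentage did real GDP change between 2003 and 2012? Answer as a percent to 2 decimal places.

0.79%

Real GDP 2003 = 761.7 / 1.041 = 731.70.
Real GDP 2012 = 1184.4 / 1.606 = 737.48.
Real growth = 737.48 / 731.70 − 1 = 0.0079.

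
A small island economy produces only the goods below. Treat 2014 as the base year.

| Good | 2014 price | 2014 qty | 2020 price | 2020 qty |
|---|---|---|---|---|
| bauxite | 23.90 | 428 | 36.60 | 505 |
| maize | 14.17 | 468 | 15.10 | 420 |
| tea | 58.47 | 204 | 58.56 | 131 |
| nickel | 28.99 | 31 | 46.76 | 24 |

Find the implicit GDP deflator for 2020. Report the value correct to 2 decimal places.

127.46

Nominal GDP 2020 = 36.60·505 + 15.10·420 + 58.56·131 + 46.76·24 = 33618.60.
Real GDP 2020 (at 2014 prices) = 23.90·505 + 14.17·420 + 58.47·131 + 28.99·24 = 26376.23.
Deflator = Nominal/Real × 100 = 33618.60/26376.23 × 100 = 127.458.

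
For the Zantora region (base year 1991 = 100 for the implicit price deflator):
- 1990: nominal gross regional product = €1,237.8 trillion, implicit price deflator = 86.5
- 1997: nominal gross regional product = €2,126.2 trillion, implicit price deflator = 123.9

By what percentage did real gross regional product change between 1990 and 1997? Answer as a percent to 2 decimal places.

Real gross regional product 1990 = 1237.8 / 0.865 = 1430.98.
Real gross regional product 1997 = 2126.2 / 1.239 = 1716.06.
Real growth = 1716.06 / 1430.98 − 1 = 0.1992.

19.92%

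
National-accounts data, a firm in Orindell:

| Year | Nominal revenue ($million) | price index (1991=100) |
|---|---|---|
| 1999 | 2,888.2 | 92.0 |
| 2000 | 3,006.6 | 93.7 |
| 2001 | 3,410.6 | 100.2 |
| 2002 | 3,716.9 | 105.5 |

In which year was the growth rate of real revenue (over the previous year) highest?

2000: real = 3006.6/0.937 = 3208.75; growth vs 1999 (3139.35) = 2.21%.
2001: real = 3410.6/1.002 = 3403.79; growth vs 2000 (3208.75) = 6.08%.
2002: real = 3716.9/1.055 = 3523.13; growth vs 2001 (3403.79) = 3.51%.

2001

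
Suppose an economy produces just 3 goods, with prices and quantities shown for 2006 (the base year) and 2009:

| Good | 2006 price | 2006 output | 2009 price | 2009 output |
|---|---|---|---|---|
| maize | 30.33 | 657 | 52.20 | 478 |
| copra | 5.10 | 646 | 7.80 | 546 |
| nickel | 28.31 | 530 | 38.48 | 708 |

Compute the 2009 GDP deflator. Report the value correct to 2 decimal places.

151.25

Nominal GDP 2009 = 52.20·478 + 7.80·546 + 38.48·708 = 56454.24.
Real GDP 2009 (at 2006 prices) = 30.33·478 + 5.10·546 + 28.31·708 = 37325.82.
Deflator = Nominal/Real × 100 = 56454.24/37325.82 × 100 = 151.247.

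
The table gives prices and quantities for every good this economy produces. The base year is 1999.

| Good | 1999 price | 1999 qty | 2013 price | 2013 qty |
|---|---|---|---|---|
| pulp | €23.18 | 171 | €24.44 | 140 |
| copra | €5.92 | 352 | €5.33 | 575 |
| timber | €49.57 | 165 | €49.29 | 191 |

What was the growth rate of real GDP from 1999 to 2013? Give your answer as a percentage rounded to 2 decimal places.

Real GDP 1999 = Nominal GDP 1999 = 23.18·171 + 5.92·352 + 49.57·165 = 14226.67.
Real GDP 2013 (at 1999 prices) = 23.18·140 + 5.92·575 + 49.57·191 = 16117.07.
Real growth = 16117.07/14226.67 − 1 = 0.1329.

13.29%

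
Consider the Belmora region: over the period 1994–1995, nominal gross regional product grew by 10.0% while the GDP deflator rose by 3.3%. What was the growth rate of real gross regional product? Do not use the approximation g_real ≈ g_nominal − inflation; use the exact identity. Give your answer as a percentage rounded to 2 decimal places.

6.49%

(1 + g_nom) = (1 + g_real)(1 + π), so g_real = 1.1000 / 1.0330 − 1 = 0.06486.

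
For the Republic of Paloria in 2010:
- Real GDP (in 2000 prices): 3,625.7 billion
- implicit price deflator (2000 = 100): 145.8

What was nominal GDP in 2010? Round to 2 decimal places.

5,286.27 billion

Nominal GDP = Real × (implicit price deflator/100) = 3625.7 × 1.458 = 5286.27.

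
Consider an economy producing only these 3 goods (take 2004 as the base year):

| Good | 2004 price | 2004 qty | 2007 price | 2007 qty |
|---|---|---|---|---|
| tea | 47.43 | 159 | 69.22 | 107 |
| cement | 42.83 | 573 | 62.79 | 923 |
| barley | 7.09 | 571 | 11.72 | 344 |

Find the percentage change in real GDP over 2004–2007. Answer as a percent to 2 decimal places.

30.21%

Real GDP 2004 = Nominal GDP 2004 = 47.43·159 + 42.83·573 + 7.09·571 = 36131.35.
Real GDP 2007 (at 2004 prices) = 47.43·107 + 42.83·923 + 7.09·344 = 47046.06.
Real growth = 47046.06/36131.35 − 1 = 0.3021.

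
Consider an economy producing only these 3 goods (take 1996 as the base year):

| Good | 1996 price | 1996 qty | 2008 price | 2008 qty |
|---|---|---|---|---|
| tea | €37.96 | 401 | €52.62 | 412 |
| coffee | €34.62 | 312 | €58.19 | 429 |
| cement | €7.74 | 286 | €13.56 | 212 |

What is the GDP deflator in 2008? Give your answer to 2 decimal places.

Nominal GDP 2008 = 52.62·412 + 58.19·429 + 13.56·212 = 49517.67.
Real GDP 2008 (at 1996 prices) = 37.96·412 + 34.62·429 + 7.74·212 = 32132.38.
Deflator = Nominal/Real × 100 = 49517.67/32132.38 × 100 = 154.105.

154.11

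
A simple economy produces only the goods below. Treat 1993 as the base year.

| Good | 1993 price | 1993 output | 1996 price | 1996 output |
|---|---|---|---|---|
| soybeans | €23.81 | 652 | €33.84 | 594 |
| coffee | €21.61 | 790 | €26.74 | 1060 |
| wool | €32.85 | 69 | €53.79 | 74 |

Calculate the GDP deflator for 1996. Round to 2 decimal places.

Nominal GDP 1996 = 33.84·594 + 26.74·1060 + 53.79·74 = 52425.82.
Real GDP 1996 (at 1993 prices) = 23.81·594 + 21.61·1060 + 32.85·74 = 39480.64.
Deflator = Nominal/Real × 100 = 52425.82/39480.64 × 100 = 132.789.

132.79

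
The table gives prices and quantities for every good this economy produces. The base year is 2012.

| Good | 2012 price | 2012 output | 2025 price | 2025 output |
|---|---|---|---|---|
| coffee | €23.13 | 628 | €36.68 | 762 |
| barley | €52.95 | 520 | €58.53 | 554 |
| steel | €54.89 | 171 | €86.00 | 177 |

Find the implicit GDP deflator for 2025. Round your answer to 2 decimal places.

133.39

Nominal GDP 2025 = 36.68·762 + 58.53·554 + 86.00·177 = 75597.78.
Real GDP 2025 (at 2012 prices) = 23.13·762 + 52.95·554 + 54.89·177 = 56674.89.
Deflator = Nominal/Real × 100 = 75597.78/56674.89 × 100 = 133.388.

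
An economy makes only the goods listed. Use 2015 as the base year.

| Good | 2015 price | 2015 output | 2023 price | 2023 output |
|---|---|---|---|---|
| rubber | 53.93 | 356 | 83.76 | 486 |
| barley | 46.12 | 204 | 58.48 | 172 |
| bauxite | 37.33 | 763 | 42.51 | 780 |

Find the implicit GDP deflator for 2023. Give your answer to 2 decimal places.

132.66

Nominal GDP 2023 = 83.76·486 + 58.48·172 + 42.51·780 = 83923.72.
Real GDP 2023 (at 2015 prices) = 53.93·486 + 46.12·172 + 37.33·780 = 63260.02.
Deflator = Nominal/Real × 100 = 83923.72/63260.02 × 100 = 132.665.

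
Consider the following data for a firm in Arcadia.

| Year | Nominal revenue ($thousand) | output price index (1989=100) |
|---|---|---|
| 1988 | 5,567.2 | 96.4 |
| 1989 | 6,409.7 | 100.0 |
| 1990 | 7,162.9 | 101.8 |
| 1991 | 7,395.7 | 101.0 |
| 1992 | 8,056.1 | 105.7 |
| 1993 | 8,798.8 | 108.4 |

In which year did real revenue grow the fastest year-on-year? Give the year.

1989: real = 6409.7/1.000 = 6409.70; growth vs 1988 (5775.10) = 10.99%.
1990: real = 7162.9/1.018 = 7036.25; growth vs 1989 (6409.70) = 9.78%.
1991: real = 7395.7/1.010 = 7322.48; growth vs 1990 (7036.25) = 4.07%.
1992: real = 8056.1/1.057 = 7621.67; growth vs 1991 (7322.48) = 4.09%.
1993: real = 8798.8/1.084 = 8116.97; growth vs 1992 (7621.67) = 6.50%.

1989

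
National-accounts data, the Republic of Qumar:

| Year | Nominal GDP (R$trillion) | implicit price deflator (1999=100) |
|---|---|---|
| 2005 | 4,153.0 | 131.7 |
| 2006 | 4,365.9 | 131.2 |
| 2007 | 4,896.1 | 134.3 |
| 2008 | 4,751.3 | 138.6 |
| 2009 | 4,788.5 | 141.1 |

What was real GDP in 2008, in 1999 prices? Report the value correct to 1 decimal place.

Real GDP 2008 = 4751.3 / 1.386 = 3428.07.

R$3,428.1 trillion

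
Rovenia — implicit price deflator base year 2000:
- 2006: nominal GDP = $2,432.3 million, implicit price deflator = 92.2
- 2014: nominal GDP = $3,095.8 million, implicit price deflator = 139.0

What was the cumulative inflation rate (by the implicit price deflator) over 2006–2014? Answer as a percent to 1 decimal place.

Price-level change = 139.0 / 92.2 − 1 = 0.5076.

50.8%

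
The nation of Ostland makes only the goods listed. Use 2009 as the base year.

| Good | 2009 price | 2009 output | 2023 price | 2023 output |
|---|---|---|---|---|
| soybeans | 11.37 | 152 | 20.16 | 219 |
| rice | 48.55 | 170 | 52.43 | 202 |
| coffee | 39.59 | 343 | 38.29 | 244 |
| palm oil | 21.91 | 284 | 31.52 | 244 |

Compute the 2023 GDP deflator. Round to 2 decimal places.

117.35

Nominal GDP 2023 = 20.16·219 + 52.43·202 + 38.29·244 + 31.52·244 = 32039.54.
Real GDP 2023 (at 2009 prices) = 11.37·219 + 48.55·202 + 39.59·244 + 21.91·244 = 27303.13.
Deflator = Nominal/Real × 100 = 32039.54/27303.13 × 100 = 117.347.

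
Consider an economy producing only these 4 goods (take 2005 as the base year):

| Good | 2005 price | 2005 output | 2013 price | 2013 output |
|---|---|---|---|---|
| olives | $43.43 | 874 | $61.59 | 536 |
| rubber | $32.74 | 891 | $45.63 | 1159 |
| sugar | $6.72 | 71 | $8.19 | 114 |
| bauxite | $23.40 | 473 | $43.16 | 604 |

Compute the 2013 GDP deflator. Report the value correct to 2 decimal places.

Nominal GDP 2013 = 61.59·536 + 45.63·1159 + 8.19·114 + 43.16·604 = 112899.71.
Real GDP 2013 (at 2005 prices) = 43.43·536 + 32.74·1159 + 6.72·114 + 23.40·604 = 76123.82.
Deflator = Nominal/Real × 100 = 112899.71/76123.82 × 100 = 148.311.

148.31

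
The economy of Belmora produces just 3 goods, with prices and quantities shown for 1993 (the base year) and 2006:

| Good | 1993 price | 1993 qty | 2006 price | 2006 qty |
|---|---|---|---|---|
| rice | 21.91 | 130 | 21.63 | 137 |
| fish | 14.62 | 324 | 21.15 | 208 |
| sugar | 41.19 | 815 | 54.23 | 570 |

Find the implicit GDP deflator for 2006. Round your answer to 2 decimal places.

Nominal GDP 2006 = 21.63·137 + 21.15·208 + 54.23·570 = 38273.61.
Real GDP 2006 (at 1993 prices) = 21.91·137 + 14.62·208 + 41.19·570 = 29520.93.
Deflator = Nominal/Real × 100 = 38273.61/29520.93 × 100 = 129.649.

129.65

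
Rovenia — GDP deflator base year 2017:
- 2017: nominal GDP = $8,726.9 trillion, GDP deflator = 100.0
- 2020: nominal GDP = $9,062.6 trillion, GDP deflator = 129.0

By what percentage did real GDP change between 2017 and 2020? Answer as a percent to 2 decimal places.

-19.50%

Real GDP 2017 = 8726.9 / 1.000 = 8726.90.
Real GDP 2020 = 9062.6 / 1.290 = 7025.27.
Real growth = 7025.27 / 8726.90 − 1 = -0.1950.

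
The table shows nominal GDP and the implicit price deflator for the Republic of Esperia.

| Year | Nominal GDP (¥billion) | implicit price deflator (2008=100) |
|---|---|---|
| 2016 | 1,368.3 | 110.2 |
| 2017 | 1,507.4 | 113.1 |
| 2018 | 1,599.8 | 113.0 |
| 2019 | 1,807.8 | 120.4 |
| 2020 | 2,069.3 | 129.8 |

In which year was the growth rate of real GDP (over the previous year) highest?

2017: real = 1507.4/1.131 = 1332.80; growth vs 2016 (1241.65) = 7.34%.
2018: real = 1599.8/1.130 = 1415.75; growth vs 2017 (1332.80) = 6.22%.
2019: real = 1807.8/1.204 = 1501.50; growth vs 2018 (1415.75) = 6.06%.
2020: real = 2069.3/1.298 = 1594.22; growth vs 2019 (1501.50) = 6.18%.

2017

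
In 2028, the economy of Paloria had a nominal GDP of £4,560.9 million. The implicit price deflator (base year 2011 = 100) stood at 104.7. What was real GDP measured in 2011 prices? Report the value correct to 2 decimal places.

Real GDP = Nominal / (implicit price deflator/100) = 4560.9 / 1.047 = 4356.16.

£4,356.16 million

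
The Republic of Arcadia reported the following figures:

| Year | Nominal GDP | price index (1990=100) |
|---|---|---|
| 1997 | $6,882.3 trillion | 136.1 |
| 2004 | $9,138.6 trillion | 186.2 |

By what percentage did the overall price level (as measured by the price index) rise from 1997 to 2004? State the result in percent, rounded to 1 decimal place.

36.8%

Price-level change = 186.2 / 136.1 − 1 = 0.3681.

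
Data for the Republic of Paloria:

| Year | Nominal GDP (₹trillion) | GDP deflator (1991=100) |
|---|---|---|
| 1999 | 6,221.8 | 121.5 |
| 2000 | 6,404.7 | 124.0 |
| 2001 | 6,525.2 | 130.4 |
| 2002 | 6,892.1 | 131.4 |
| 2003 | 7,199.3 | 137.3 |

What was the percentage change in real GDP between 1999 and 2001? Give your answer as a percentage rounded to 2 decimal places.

-2.28%

Real GDP 1999 = 6221.8/1.215 = 5120.82.
Real GDP 2001 = 6525.2/1.304 = 5003.99.
Change = 5003.99/5120.82 − 1 = -0.0228.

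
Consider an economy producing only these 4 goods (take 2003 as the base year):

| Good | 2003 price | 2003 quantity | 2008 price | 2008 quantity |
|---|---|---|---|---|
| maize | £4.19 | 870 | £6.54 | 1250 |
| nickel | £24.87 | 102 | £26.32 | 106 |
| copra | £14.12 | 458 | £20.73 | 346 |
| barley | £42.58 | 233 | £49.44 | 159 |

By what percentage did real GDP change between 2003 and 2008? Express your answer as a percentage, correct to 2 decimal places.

-13.47%

Real GDP 2003 = Nominal GDP 2003 = 4.19·870 + 24.87·102 + 14.12·458 + 42.58·233 = 22570.14.
Real GDP 2008 (at 2003 prices) = 4.19·1250 + 24.87·106 + 14.12·346 + 42.58·159 = 19529.46.
Real growth = 19529.46/22570.14 − 1 = -0.1347.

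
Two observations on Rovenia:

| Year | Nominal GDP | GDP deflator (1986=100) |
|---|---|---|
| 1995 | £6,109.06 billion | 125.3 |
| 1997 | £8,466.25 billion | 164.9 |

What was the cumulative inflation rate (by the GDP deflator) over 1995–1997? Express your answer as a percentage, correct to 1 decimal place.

31.6%

Price-level change = 164.9 / 125.3 − 1 = 0.3160.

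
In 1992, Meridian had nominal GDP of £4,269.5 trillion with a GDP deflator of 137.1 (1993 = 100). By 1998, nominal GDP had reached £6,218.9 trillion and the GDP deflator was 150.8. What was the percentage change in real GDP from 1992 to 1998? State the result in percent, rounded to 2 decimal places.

Real GDP 1992 = 4269.5 / 1.371 = 3114.15.
Real GDP 1998 = 6218.9 / 1.508 = 4123.94.
Real growth = 4123.94 / 3114.15 − 1 = 0.3243.

32.43%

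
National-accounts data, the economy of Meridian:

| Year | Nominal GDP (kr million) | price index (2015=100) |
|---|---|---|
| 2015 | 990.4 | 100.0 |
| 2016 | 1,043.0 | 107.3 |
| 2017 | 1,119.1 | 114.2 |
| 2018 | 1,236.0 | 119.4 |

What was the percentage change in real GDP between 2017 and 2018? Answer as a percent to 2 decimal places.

5.64%

Real GDP 2017 = 1119.1/1.142 = 979.95.
Real GDP 2018 = 1236.0/1.194 = 1035.18.
Change = 1035.18/979.95 − 1 = 0.0564.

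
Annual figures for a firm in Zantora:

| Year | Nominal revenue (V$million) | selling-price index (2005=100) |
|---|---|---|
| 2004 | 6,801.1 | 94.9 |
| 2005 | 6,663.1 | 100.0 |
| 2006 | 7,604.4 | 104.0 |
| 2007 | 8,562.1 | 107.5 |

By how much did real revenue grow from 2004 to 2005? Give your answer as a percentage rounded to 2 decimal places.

Real revenue 2004 = 6801.1/0.949 = 7166.60.
Real revenue 2005 = 6663.1/1.000 = 6663.10.
Change = 6663.10/7166.60 − 1 = -0.0703.

-7.03%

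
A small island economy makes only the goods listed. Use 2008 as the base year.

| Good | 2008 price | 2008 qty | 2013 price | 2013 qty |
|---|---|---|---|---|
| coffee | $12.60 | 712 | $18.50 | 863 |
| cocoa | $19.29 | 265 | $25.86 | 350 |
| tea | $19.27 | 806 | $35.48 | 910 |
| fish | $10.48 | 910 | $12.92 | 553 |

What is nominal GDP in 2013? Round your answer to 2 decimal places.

Nominal GDP 2013 = Σ (p_2013 × q_2013) = 18.50·863 + 25.86·350 + 35.48·910 + 12.92·553 = 64448.06.

$64448.06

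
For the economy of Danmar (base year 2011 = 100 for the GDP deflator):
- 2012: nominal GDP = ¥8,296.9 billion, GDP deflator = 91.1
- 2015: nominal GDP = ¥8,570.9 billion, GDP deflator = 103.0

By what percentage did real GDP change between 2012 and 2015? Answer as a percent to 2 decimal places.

-8.63%

Deflate each year: 2012 → 8296.9/0.911 = 9107.46; 2015 → 8570.9/1.030 = 8321.26.
So real GDP changed by 8321.26/9107.46 − 1 = -0.0863, i.e. -8.63%.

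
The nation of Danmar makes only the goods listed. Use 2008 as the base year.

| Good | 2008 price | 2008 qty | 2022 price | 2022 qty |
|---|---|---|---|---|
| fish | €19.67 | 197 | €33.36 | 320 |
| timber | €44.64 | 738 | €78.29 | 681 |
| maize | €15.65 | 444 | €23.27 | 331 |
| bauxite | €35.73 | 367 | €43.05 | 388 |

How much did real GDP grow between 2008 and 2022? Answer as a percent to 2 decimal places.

-2.01%

Real GDP 2008 = Nominal GDP 2008 = 19.67·197 + 44.64·738 + 15.65·444 + 35.73·367 = 56880.82.
Real GDP 2022 (at 2008 prices) = 19.67·320 + 44.64·681 + 15.65·331 + 35.73·388 = 55737.63.
Real growth = 55737.63/56880.82 − 1 = -0.0201.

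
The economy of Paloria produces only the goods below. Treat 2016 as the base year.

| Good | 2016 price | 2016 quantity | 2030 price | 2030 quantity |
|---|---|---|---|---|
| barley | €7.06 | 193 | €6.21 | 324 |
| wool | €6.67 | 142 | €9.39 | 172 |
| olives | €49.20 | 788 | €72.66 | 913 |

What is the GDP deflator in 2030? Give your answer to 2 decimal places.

144.69

Nominal GDP 2030 = 6.21·324 + 9.39·172 + 72.66·913 = 69965.70.
Real GDP 2030 (at 2016 prices) = 7.06·324 + 6.67·172 + 49.20·913 = 48354.28.
Deflator = Nominal/Real × 100 = 69965.70/48354.28 × 100 = 144.694.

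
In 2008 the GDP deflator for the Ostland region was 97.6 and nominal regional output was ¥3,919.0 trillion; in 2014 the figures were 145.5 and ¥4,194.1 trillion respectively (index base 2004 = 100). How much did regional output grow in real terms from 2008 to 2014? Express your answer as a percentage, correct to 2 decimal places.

-28.21%

Real regional output 2008 = 3919.0 / 0.976 = 4015.37.
Real regional output 2014 = 4194.1 / 1.455 = 2882.54.
Real growth = 2882.54 / 4015.37 − 1 = -0.2821.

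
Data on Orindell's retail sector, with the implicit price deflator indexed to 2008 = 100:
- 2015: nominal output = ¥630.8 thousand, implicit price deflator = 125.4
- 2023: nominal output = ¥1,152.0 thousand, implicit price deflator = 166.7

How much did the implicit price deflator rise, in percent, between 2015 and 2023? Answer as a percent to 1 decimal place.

Price-level change = 166.7 / 125.4 − 1 = 0.3293.

32.9%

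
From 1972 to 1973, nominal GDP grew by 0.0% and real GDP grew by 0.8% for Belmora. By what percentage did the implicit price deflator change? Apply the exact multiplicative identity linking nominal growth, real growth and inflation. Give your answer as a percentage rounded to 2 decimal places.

(1 + g_nom) = (1 + g_real)(1 + π), so π = 1.0000 / 1.0080 − 1 = -0.00794.

-0.79%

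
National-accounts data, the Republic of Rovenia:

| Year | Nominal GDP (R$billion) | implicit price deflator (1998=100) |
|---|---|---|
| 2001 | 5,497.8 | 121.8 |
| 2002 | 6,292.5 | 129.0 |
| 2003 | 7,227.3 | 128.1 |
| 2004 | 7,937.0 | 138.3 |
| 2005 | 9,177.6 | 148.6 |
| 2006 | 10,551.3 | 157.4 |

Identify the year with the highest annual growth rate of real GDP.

2002: real = 6292.5/1.290 = 4877.91; growth vs 2001 (4513.79) = 8.07%.
2003: real = 7227.3/1.281 = 5641.92; growth vs 2002 (4877.91) = 15.66%.
2004: real = 7937.0/1.383 = 5738.97; growth vs 2003 (5641.92) = 1.72%.
2005: real = 9177.6/1.486 = 6176.04; growth vs 2004 (5738.97) = 7.62%.
2006: real = 10551.3/1.574 = 6703.49; growth vs 2005 (6176.04) = 8.54%.

2003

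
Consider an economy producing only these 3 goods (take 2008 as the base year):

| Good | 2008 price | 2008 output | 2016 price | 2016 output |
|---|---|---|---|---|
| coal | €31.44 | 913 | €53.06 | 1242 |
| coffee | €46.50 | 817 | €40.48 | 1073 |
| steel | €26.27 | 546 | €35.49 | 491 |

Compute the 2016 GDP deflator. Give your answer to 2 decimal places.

124.47

Nominal GDP 2016 = 53.06·1242 + 40.48·1073 + 35.49·491 = 126761.15.
Real GDP 2016 (at 2008 prices) = 31.44·1242 + 46.50·1073 + 26.27·491 = 101841.55.
Deflator = Nominal/Real × 100 = 126761.15/101841.55 × 100 = 124.469.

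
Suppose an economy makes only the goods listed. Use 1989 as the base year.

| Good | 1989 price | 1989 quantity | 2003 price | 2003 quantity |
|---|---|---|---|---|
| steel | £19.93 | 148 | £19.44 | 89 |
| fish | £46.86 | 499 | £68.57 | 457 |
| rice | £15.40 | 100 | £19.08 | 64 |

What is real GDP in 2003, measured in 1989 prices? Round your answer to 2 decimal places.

Real GDP 2003 = Σ (p_1989 × q_2003) = 19.93·89 + 46.86·457 + 15.40·64 = 24174.39.

£24174.39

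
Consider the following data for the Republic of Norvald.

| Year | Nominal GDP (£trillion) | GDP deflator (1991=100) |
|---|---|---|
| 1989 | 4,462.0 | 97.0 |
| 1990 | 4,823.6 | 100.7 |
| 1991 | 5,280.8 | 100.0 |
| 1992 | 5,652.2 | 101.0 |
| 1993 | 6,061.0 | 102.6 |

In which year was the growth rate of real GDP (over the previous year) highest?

1990: real = 4823.6/1.007 = 4790.07; growth vs 1989 (4600.00) = 4.13%.
1991: real = 5280.8/1.000 = 5280.80; growth vs 1990 (4790.07) = 10.24%.
1992: real = 5652.2/1.010 = 5596.24; growth vs 1991 (5280.80) = 5.97%.
1993: real = 6061.0/1.026 = 5907.41; growth vs 1992 (5596.24) = 5.56%.

1991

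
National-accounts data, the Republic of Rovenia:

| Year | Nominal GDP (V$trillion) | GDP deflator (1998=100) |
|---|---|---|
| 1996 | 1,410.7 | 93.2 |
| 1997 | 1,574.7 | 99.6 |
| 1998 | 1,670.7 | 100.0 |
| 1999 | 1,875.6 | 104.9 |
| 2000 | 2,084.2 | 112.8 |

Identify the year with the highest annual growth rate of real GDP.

1997: real = 1574.7/0.996 = 1581.02; growth vs 1996 (1513.63) = 4.45%.
1998: real = 1670.7/1.000 = 1670.70; growth vs 1997 (1581.02) = 5.67%.
1999: real = 1875.6/1.049 = 1787.99; growth vs 1998 (1670.70) = 7.02%.
2000: real = 2084.2/1.128 = 1847.70; growth vs 1999 (1787.99) = 3.34%.

1999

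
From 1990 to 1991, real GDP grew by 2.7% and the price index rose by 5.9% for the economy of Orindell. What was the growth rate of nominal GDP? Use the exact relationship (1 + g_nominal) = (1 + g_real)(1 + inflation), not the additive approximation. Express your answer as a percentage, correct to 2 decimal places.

8.76%

(1 + g_nom) = (1 + g_real)(1 + π) = 1.0270 × 1.0590 = 1.08759.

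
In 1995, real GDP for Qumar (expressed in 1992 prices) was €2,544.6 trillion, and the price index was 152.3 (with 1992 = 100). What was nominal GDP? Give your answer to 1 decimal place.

Nominal GDP = Real × (price index/100) = 2544.6 × 1.523 = 3875.43.

€3,875.4 trillion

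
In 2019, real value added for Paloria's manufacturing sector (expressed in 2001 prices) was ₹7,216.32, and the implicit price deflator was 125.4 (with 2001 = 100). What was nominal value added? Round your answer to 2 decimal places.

₹9,049.27

Nominal value added = Real × (implicit price deflator/100) = 7216.32 × 1.254 = 9049.27.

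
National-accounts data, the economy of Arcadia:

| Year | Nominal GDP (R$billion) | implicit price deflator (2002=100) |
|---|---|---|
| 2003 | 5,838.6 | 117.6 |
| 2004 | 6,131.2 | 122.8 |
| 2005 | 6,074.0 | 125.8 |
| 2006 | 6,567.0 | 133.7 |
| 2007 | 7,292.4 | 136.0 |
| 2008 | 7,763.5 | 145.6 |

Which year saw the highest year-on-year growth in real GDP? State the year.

2004: real = 6131.2/1.228 = 4992.83; growth vs 2003 (4964.80) = 0.56%.
2005: real = 6074.0/1.258 = 4828.30; growth vs 2004 (4992.83) = -3.30%.
2006: real = 6567.0/1.337 = 4911.74; growth vs 2005 (4828.30) = 1.73%.
2007: real = 7292.4/1.360 = 5362.06; growth vs 2006 (4911.74) = 9.17%.
2008: real = 7763.5/1.456 = 5332.07; growth vs 2007 (5362.06) = -0.56%.

2007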